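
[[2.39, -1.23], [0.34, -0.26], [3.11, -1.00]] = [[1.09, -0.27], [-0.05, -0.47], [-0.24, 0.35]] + [[1.30, -0.96], [0.39, 0.21], [3.35, -1.35]]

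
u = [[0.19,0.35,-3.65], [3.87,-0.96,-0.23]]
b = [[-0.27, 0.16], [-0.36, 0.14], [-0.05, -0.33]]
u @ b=[[0.01, 1.28],[-0.69, 0.56]]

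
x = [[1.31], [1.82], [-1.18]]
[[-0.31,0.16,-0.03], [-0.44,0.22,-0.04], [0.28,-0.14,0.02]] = x @ [[-0.24, 0.12, -0.02]]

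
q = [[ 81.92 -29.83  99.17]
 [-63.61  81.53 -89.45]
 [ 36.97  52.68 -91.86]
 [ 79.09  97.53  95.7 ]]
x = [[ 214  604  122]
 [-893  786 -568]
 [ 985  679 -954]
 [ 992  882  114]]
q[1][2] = -89.45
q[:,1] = [-29.83, 81.53, 52.68, 97.53]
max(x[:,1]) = 882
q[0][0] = 81.92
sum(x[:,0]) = 1298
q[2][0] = 36.97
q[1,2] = -89.45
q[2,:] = [36.97, 52.68, -91.86]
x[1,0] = -893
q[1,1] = 81.53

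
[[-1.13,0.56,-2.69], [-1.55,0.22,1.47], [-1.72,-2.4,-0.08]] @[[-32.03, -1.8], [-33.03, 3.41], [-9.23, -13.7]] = [[42.53, 40.80], [28.81, -16.6], [135.10, -3.99]]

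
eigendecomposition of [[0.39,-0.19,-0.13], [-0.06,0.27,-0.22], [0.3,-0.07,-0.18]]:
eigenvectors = [[0.7, 0.47, 0.53],[-0.60, 0.58, 0.64],[0.38, 0.66, 0.56]]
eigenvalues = [0.48, -0.03, 0.03]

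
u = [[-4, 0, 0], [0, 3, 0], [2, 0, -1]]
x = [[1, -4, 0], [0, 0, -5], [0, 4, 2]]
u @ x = [[-4, 16, 0], [0, 0, -15], [2, -12, -2]]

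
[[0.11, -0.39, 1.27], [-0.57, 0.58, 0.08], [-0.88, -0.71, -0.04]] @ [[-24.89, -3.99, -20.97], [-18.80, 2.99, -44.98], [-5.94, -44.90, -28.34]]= [[-2.95, -58.63, -20.76], [2.81, 0.42, -16.4], [35.49, 3.18, 51.52]]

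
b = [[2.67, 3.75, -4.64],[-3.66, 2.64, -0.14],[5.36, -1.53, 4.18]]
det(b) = 123.123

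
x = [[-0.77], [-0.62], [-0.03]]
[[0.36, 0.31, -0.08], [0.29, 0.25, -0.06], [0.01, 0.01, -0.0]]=x @ [[-0.47, -0.40, 0.10]]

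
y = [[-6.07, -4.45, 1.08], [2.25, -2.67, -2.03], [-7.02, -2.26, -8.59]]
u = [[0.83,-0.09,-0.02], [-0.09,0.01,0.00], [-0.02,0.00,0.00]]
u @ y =[[-5.1, -3.41, 1.25], [0.57, 0.37, -0.12], [0.12, 0.09, -0.02]]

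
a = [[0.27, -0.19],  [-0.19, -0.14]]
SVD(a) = [[-0.93, 0.37],[0.37, 0.93]] @ diag([0.34450849718747373, 0.2145084971874737]) @ [[-0.93, 0.37], [-0.37, -0.93]]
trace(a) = 0.13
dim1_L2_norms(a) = [0.33, 0.24]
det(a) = -0.07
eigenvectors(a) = [[0.93, 0.37],  [-0.37, 0.93]]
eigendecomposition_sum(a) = [[0.30, -0.12], [-0.12, 0.05]] + [[-0.03, -0.07], [-0.07, -0.19]]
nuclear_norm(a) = 0.56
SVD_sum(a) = [[0.30, -0.12], [-0.12, 0.05]] + [[-0.03,-0.07], [-0.07,-0.19]]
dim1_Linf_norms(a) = [0.27, 0.19]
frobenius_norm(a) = 0.41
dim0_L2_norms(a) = [0.33, 0.24]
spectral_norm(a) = 0.34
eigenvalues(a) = [0.34, -0.21]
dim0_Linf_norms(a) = [0.27, 0.19]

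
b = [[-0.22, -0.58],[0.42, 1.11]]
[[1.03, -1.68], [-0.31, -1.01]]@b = [[-0.93, -2.46],[-0.36, -0.94]]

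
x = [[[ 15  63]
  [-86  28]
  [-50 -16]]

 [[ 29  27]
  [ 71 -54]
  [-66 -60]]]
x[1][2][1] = -60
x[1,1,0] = 71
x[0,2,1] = -16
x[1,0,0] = 29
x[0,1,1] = 28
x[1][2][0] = -66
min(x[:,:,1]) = -60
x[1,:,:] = [[29, 27], [71, -54], [-66, -60]]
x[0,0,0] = 15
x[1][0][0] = 29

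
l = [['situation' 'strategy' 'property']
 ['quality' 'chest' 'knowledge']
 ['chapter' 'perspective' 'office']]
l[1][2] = 'knowledge'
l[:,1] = ['strategy', 'chest', 'perspective']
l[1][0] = 'quality'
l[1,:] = ['quality', 'chest', 'knowledge']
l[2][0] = 'chapter'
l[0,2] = 'property'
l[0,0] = 'situation'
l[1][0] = 'quality'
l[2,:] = ['chapter', 'perspective', 'office']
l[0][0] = 'situation'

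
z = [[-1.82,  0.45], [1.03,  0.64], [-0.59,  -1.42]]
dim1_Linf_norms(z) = [1.82, 1.03, 1.42]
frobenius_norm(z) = 2.71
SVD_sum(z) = [[-1.55, -0.46], [1.12, 0.33], [-0.93, -0.27]] + [[-0.27,0.91], [-0.09,0.31], [0.34,-1.15]]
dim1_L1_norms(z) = [2.27, 1.67, 2.01]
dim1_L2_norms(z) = [1.87, 1.21, 1.54]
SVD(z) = [[-0.73, -0.61], [0.53, -0.21], [-0.44, 0.77]] @ diag([2.2185226568757956, 1.5582224555334707]) @ [[0.96, 0.28], [0.28, -0.96]]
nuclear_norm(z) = 3.78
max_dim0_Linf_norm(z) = 1.82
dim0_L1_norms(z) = [3.44, 2.51]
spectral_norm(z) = 2.22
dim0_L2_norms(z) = [2.17, 1.62]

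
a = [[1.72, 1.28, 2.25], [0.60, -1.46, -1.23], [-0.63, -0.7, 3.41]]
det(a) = -14.69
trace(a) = 3.67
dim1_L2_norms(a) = [3.11, 2.0, 3.54]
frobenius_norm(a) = 5.12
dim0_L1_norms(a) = [2.95, 3.44, 6.89]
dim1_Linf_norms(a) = [2.25, 1.46, 3.41]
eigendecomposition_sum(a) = [[0.90+1.82j, 0.29+1.01j, (1.02-3.08j)], [0.20-0.13j, 0.11-0.05j, -0.37-0.08j], [(-0.32+1.21j), -0.28+0.59j, 1.73-1.00j]] + [[(0.9-1.82j), 0.29-1.01j, 1.02+3.08j], [0.20+0.13j, 0.11+0.05j, (-0.37+0.08j)], [-0.32-1.21j, -0.28-0.59j, 1.73+1.00j]] + [[-0.08-0.00j, 0.70+0.00j, 0.20-0.00j],  [0.20+0.00j, -1.69-0.00j, -0.48+0.00j],  [(0.02+0j), (-0.14-0j), (-0.04+0j)]]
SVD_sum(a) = [[0.22, 0.43, 2.52], [-0.12, -0.23, -1.38], [0.27, 0.53, 3.12]] + [[1.12, 1.20, -0.30], [-0.29, -0.31, 0.08], [-1.03, -1.1, 0.28]] + [[0.38, -0.35, 0.03],[1.00, -0.92, 0.07],[0.14, -0.12, 0.01]]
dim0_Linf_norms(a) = [1.72, 1.46, 3.41]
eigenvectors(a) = [[0.85+0.00j,(0.85-0j),(-0.38+0j)], [-0.01-0.10j,(-0.01+0.1j),0.92+0.00j], [0.39+0.34j,0.39-0.34j,(0.08+0j)]]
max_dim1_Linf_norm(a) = 3.41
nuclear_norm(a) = 8.10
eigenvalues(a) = [(2.74+0.77j), (2.74-0.77j), (-1.81+0j)]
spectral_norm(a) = 4.32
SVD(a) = [[0.59, -0.72, -0.35],[-0.32, 0.18, -0.93],[0.74, 0.67, -0.13]] @ diag([4.321493374940169, 2.3111650854638817, 1.4703778283424151]) @ [[0.08,0.17,0.98],[-0.67,-0.72,0.18],[-0.74,0.68,-0.05]]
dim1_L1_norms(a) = [5.25, 3.29, 4.74]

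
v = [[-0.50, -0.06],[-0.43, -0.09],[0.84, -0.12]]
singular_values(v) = [1.07, 0.16]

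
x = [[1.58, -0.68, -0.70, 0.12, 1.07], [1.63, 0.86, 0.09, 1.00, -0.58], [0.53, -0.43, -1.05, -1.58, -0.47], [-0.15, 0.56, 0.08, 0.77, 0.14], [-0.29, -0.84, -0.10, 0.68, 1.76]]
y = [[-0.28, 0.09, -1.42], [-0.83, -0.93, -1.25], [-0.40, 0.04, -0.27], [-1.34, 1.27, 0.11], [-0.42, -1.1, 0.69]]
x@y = [[-0.21, -0.28, -0.45], [-2.30, 1.26, -3.70], [2.94, -1.08, -0.43], [-1.55, 0.29, -0.33], [-0.83, -0.32, 2.78]]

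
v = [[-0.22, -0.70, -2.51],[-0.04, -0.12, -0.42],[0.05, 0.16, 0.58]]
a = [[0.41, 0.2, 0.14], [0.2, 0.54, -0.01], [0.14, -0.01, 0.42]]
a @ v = [[-0.09, -0.29, -1.03], [-0.07, -0.21, -0.73], [-0.01, -0.03, -0.1]]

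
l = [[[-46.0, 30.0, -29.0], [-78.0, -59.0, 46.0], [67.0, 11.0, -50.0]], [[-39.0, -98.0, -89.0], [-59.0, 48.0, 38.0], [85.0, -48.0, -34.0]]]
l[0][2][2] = -50.0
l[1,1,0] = -59.0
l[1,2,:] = [85.0, -48.0, -34.0]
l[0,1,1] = -59.0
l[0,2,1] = 11.0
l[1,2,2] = -34.0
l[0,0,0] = -46.0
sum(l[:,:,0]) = -70.0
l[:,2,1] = [11.0, -48.0]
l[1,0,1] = -98.0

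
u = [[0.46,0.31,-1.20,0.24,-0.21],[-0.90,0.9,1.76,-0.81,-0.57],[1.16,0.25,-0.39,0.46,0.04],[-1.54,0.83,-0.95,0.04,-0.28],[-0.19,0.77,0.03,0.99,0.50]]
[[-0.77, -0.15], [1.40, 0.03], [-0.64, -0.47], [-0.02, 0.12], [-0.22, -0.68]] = u @ [[-0.27, -0.17], [0.04, -0.27], [0.49, -0.15], [-0.31, -0.58], [-0.02, 0.15]]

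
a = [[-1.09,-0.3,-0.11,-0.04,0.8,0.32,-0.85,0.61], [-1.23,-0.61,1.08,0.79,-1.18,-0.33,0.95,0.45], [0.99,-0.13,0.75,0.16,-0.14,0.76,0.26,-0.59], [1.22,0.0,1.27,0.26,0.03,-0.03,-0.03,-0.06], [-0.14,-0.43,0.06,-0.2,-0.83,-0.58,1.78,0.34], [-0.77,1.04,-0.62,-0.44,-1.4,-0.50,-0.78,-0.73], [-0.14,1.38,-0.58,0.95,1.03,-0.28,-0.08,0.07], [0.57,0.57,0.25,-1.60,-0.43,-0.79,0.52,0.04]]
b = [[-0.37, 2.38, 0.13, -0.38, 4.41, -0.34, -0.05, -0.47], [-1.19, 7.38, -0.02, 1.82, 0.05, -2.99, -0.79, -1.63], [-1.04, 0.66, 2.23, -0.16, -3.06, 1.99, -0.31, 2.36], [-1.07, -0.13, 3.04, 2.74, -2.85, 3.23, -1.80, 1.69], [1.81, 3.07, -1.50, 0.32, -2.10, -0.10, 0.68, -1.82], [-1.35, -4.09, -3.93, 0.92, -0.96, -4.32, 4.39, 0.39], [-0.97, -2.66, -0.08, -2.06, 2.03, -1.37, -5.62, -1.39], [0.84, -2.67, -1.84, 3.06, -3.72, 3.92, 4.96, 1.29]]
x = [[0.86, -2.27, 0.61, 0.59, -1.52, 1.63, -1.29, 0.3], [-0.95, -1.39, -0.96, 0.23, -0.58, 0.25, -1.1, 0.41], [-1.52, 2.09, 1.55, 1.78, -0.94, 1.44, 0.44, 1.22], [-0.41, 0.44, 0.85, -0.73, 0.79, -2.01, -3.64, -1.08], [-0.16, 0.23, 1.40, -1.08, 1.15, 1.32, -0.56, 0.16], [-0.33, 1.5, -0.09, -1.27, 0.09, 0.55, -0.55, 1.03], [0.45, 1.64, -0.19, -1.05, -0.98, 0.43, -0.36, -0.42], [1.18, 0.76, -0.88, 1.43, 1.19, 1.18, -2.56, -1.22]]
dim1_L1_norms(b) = [8.53, 15.87, 11.81, 16.55, 11.4, 20.35, 16.18, 22.3]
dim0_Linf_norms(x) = [1.52, 2.27, 1.55, 1.78, 1.52, 2.01, 3.64, 1.22]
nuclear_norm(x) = 24.33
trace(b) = 1.23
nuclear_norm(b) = 44.91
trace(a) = -2.06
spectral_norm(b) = 12.26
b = a @ x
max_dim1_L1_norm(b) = 22.3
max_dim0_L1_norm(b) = 23.04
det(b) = -5612.04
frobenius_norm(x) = 9.48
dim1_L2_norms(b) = [5.07, 8.45, 5.05, 6.52, 4.82, 8.59, 7.2, 8.72]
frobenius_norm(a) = 5.83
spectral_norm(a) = 3.27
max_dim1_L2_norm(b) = 8.72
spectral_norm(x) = 5.32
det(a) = 2.51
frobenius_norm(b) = 19.75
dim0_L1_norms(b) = [8.64, 23.04, 12.77, 11.46, 19.18, 18.26, 18.6, 11.04]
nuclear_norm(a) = 14.15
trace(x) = 0.41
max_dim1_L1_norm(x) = 10.98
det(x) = -2209.69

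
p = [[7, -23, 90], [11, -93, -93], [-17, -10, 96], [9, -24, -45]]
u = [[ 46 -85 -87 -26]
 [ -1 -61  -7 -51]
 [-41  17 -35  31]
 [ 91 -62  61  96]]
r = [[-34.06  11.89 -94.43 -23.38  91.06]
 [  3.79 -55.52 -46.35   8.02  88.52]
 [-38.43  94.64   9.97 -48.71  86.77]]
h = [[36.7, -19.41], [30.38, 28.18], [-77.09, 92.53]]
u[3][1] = -62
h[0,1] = -19.41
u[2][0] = -41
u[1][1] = -61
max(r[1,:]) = 88.52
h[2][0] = -77.09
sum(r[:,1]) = 51.01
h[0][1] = -19.41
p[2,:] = [-17, -10, 96]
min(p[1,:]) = -93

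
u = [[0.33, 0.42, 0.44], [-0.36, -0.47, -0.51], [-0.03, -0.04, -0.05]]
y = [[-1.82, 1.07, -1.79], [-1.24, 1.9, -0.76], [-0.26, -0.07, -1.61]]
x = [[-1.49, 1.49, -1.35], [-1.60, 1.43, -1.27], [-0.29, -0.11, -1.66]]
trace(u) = -0.19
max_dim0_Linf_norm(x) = 1.66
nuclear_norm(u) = 1.06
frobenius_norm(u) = 1.05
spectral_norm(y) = 3.68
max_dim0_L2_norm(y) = 2.52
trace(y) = -1.53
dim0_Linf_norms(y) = [1.82, 1.9, 1.79]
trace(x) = -1.72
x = u + y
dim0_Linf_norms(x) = [1.6, 1.49, 1.66]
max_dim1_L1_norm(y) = 4.68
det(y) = 2.70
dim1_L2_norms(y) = [2.77, 2.39, 1.63]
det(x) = -0.46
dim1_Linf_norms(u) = [0.44, 0.51, 0.05]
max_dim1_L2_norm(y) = 2.77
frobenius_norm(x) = 3.92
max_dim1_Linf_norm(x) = 1.66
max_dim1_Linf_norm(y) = 1.9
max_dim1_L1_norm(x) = 4.33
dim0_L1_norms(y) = [3.32, 3.04, 4.16]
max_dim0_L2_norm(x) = 2.49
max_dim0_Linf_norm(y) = 1.9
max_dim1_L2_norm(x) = 2.5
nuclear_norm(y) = 5.68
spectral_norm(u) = 1.05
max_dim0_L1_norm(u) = 1.0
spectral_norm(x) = 3.69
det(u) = 0.00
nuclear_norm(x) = 5.10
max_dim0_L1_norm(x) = 4.28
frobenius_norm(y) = 4.01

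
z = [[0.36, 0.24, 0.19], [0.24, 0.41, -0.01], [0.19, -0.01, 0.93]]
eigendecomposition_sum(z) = [[0.07,-0.05,-0.02], [-0.05,0.05,0.01], [-0.02,0.01,0.00]] + [[0.19, 0.26, -0.1], [0.26, 0.35, -0.13], [-0.10, -0.13, 0.05]] + [[0.11, 0.04, 0.3], [0.04, 0.01, 0.11], [0.30, 0.11, 0.88]]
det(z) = 0.07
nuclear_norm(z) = 1.70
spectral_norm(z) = 0.99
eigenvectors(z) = [[0.76,-0.56,0.33], [-0.63,-0.77,0.12], [-0.18,0.29,0.94]]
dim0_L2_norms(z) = [0.47, 0.48, 0.95]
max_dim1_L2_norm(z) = 0.95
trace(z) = 1.70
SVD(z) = [[-0.33, -0.56, -0.76], [-0.12, -0.77, 0.63], [-0.94, 0.29, 0.18]] @ diag([0.9946300839384453, 0.5894735102057703, 0.11589640585578415]) @ [[-0.33, -0.12, -0.94], [-0.56, -0.77, 0.29], [-0.76, 0.63, 0.18]]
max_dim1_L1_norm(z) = 1.13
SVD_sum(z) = [[0.11, 0.04, 0.30], [0.04, 0.01, 0.11], [0.3, 0.11, 0.88]] + [[0.19,0.26,-0.10], [0.26,0.35,-0.13], [-0.10,-0.13,0.05]] + [[0.07, -0.05, -0.02], [-0.05, 0.05, 0.01], [-0.02, 0.01, 0.0]]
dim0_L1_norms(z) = [0.79, 0.66, 1.13]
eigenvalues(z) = [0.12, 0.59, 0.99]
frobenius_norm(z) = 1.16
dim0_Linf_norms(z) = [0.36, 0.41, 0.93]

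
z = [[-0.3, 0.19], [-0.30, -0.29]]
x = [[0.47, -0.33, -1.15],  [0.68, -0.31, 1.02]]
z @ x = [[-0.01,0.04,0.54], [-0.34,0.19,0.05]]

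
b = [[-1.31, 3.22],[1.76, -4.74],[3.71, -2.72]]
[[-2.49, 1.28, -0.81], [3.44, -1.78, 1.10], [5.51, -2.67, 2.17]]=b @ [[1.31, -0.61, 0.57], [-0.24, 0.15, -0.02]]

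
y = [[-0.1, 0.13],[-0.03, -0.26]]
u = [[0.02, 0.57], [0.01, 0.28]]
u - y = [[0.12,  0.44], [0.04,  0.54]]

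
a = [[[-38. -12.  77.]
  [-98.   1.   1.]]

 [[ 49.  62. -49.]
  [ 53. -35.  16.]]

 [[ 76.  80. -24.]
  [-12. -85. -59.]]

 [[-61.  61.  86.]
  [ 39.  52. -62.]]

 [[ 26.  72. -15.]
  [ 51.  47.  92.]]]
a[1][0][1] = 62.0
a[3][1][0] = 39.0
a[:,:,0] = [[-38.0, -98.0], [49.0, 53.0], [76.0, -12.0], [-61.0, 39.0], [26.0, 51.0]]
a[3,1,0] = 39.0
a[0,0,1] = -12.0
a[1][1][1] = -35.0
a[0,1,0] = -98.0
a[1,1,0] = 53.0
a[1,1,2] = 16.0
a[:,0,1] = [-12.0, 62.0, 80.0, 61.0, 72.0]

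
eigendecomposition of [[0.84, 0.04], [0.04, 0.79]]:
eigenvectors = [[0.87, -0.48], [0.48, 0.87]]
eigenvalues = [0.86, 0.77]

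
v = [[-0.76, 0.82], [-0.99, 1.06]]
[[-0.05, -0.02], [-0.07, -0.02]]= v @ [[-0.05, -0.01], [-0.11, -0.03]]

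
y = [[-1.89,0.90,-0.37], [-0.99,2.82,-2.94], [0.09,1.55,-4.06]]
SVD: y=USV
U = [[-0.18,  0.8,  0.57],[-0.69,  0.31,  -0.66],[-0.70,  -0.51,  0.5]]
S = [5.96, 2.21, 0.75]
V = [[0.16, -0.54, 0.83],[-0.84, 0.36, 0.4],[-0.51, -0.76, -0.39]]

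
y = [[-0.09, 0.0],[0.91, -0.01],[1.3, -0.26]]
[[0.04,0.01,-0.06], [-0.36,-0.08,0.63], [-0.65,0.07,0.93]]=y @ [[-0.39, -0.10, 0.69], [0.54, -0.78, -0.11]]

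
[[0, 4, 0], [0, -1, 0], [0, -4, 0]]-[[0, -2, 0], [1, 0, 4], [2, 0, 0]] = [[0, 6, 0], [-1, -1, -4], [-2, -4, 0]]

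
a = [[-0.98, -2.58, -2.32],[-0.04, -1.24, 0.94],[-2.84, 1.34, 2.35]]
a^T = [[-0.98, -0.04, -2.84], [-2.58, -1.24, 1.34], [-2.32, 0.94, 2.35]]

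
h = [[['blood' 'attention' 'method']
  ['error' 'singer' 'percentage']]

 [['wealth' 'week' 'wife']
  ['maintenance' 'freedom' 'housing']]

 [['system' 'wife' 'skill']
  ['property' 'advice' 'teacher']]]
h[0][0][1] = 'attention'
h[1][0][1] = 'week'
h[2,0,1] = 'wife'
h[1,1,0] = 'maintenance'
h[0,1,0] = 'error'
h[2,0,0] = 'system'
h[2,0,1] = 'wife'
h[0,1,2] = 'percentage'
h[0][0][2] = 'method'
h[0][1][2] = 'percentage'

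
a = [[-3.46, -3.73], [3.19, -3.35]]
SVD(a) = [[0.96,0.28],[0.28,-0.96]] @ diag([5.129988755110555, 4.578898925772358]) @ [[-0.47, -0.88],[-0.88, 0.47]]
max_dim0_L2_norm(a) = 5.01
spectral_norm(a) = 5.13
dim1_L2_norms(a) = [5.09, 4.63]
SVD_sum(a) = [[-2.31, -4.34], [-0.69, -1.29]] + [[-1.15, 0.61], [3.88, -2.06]]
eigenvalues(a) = [(-3.4+3.45j), (-3.4-3.45j)]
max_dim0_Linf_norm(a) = 3.73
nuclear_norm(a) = 9.71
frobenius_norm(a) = 6.88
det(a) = 23.49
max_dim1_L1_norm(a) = 7.19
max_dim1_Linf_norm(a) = 3.73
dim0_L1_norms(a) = [6.65, 7.08]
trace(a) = -6.81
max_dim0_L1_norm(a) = 7.08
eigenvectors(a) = [[(0.73+0j), (0.73-0j)], [(-0.01-0.68j), -0.01+0.68j]]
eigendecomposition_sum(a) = [[(-1.73+1.7j), -1.86-1.84j], [1.60+1.57j, -1.68+1.75j]] + [[-1.73-1.70j, -1.86+1.84j], [(1.6-1.57j), -1.68-1.75j]]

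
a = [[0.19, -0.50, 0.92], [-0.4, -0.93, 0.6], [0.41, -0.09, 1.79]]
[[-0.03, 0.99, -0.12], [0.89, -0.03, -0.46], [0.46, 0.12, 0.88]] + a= [[0.16, 0.49, 0.80], [0.49, -0.96, 0.14], [0.87, 0.03, 2.67]]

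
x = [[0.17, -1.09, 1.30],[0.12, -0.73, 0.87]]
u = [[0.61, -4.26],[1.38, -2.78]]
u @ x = [[-0.41, 2.44, -2.91], [-0.10, 0.53, -0.62]]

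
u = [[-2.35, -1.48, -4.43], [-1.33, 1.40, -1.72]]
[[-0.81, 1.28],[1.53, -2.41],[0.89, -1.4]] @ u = [[0.20, 2.99, 1.39], [-0.39, -5.64, -2.63], [-0.23, -3.28, -1.53]]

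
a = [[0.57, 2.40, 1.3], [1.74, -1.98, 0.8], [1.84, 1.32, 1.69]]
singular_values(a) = [3.79, 3.0, 0.15]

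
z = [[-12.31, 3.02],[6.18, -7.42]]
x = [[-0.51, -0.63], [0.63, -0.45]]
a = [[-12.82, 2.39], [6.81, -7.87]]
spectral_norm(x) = 0.82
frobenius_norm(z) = 15.93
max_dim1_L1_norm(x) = 1.14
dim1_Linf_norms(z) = [12.31, 7.42]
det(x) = 0.63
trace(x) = -0.96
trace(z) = -19.73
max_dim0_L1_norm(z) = 18.49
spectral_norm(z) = 15.20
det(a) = 84.62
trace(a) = -20.69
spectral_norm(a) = 15.80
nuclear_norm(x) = 1.58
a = z + x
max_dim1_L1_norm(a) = 15.21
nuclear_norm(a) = 21.16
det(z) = 72.68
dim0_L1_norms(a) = [19.63, 10.26]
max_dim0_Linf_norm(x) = 0.63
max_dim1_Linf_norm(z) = 12.31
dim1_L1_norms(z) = [15.33, 13.6]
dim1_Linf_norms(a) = [12.82, 7.87]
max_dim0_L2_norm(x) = 0.81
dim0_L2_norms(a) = [14.52, 8.22]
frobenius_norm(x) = 1.12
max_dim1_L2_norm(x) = 0.81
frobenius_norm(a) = 16.68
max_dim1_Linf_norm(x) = 0.63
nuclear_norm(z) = 19.98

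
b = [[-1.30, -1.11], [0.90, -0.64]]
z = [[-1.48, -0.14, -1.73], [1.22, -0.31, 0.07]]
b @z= [[0.57, 0.53, 2.17], [-2.11, 0.07, -1.60]]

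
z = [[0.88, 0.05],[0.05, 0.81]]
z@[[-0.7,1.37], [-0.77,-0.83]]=[[-0.65,  1.16], [-0.66,  -0.60]]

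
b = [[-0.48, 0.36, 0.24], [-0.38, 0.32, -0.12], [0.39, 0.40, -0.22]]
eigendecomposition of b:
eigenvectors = [[-0.66+0.00j, -0.42-0.07j, -0.42+0.07j], [(-0.17+0j), -0.20-0.56j, -0.20+0.56j], [0.74+0.00j, (-0.68+0j), (-0.68-0j)]]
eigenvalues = [(-0.66+0j), (0.14+0.37j), (0.14-0.37j)]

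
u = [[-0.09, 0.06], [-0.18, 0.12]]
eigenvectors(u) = [[-0.55, -0.45], [-0.83, -0.89]]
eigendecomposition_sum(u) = [[-0.0,  0.0], [-0.0,  0.0]] + [[-0.09, 0.06], [-0.18, 0.12]]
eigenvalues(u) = [-0.0, 0.03]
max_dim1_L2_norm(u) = 0.22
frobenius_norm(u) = 0.24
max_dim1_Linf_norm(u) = 0.18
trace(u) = 0.03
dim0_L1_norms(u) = [0.27, 0.18]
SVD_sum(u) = [[-0.09, 0.06], [-0.18, 0.12]] + [[-0.0, -0.00],[0.00, 0.0]]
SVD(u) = [[-0.45, -0.89], [-0.89, 0.45]] @ diag([0.24186773244895646, 3.1229917912051966e-17]) @ [[0.83, -0.55], [0.55, 0.83]]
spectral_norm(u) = 0.24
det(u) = 0.00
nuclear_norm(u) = 0.24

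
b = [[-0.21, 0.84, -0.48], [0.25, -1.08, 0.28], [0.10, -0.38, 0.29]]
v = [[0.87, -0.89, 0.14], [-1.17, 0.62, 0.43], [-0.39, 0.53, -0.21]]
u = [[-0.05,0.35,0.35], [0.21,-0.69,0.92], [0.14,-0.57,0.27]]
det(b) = -0.00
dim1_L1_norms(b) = [1.53, 1.61, 0.77]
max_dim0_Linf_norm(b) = 1.08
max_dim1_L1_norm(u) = 1.82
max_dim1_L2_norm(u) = 1.17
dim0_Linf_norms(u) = [0.21, 0.69, 0.92]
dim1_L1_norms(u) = [0.75, 1.82, 0.98]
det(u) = 0.00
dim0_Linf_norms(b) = [0.25, 1.08, 0.48]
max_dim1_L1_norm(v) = 2.22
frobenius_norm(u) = 1.43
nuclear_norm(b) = 1.80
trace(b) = -1.00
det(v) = 0.00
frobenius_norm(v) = 2.00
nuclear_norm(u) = 1.87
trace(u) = -0.47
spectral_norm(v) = 1.91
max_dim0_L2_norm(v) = 1.51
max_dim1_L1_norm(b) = 1.61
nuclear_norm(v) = 2.50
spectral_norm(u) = 1.31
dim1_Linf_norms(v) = [0.89, 1.17, 0.53]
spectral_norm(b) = 1.57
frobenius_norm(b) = 1.59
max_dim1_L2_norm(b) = 1.14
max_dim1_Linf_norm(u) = 0.92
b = v @ u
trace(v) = 1.28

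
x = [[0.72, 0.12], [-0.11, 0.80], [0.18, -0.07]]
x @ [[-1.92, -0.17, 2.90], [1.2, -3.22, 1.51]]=[[-1.24, -0.51, 2.27], [1.17, -2.56, 0.89], [-0.43, 0.19, 0.42]]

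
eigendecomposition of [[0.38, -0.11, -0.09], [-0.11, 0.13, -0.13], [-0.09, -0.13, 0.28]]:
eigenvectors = [[-0.35, -0.91, 0.23], [-0.8, 0.16, -0.58], [-0.49, 0.38, 0.78]]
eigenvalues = [0.0, 0.44, 0.35]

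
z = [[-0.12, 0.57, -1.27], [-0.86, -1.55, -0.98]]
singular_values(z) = [2.05, 1.36]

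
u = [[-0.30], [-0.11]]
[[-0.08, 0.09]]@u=[[0.01]]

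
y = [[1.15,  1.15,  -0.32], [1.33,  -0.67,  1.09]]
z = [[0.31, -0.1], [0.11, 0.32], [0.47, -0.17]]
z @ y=[[0.22, 0.42, -0.21],[0.55, -0.09, 0.31],[0.31, 0.65, -0.34]]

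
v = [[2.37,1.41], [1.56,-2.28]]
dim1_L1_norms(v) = [3.78, 3.84]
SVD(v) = [[-0.7, -0.72], [-0.72, 0.7]] @ diag([2.8462411813272985, 2.671312624481939]) @ [[-0.97, 0.23], [-0.23, -0.97]]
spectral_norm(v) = 2.85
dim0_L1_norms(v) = [3.93, 3.69]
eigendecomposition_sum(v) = [[2.58, 0.72], [0.79, 0.22]] + [[-0.21, 0.69],[0.77, -2.5]]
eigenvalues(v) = [2.8, -2.71]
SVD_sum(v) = [[1.93, -0.45], [1.99, -0.47]] + [[0.44, 1.86], [-0.43, -1.81]]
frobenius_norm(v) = 3.90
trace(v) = 0.09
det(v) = -7.60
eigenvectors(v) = [[0.96, -0.27], [0.29, 0.96]]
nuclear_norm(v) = 5.52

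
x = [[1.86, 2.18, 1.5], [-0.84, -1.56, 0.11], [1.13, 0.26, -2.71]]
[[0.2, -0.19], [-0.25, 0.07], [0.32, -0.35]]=x @ [[0.01,-0.23], [0.15,0.08], [-0.1,0.04]]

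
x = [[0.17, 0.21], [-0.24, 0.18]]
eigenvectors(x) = [[(-0.02+0.68j), -0.02-0.68j], [-0.73+0.00j, (-0.73-0j)]]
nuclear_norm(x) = 0.57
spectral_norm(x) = 0.30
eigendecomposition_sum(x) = [[(0.08+0.11j), 0.11-0.08j],  [(-0.12+0.09j), 0.09+0.11j]] + [[0.08-0.11j, 0.11+0.08j], [-0.12-0.09j, 0.09-0.11j]]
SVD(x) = [[-0.17, 0.99], [0.99, 0.17]] @ diag([0.3008552445756264, 0.26923246797394257]) @ [[-0.88, 0.47], [0.47, 0.88]]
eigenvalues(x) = [(0.18+0.22j), (0.18-0.22j)]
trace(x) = 0.35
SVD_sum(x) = [[0.04, -0.02], [-0.26, 0.14]] + [[0.13, 0.23], [0.02, 0.04]]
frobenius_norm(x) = 0.40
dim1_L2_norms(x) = [0.27, 0.3]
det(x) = 0.08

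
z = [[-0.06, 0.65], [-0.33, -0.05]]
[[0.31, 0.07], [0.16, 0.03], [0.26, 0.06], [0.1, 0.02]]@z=[[-0.04,0.2], [-0.02,0.10], [-0.04,0.17], [-0.01,0.06]]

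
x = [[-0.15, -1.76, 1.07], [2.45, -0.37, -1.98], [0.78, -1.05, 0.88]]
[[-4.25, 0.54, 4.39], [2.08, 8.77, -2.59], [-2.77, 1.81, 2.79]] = x@[[0.08, 2.13, -0.19], [1.64, -1.42, -1.64], [-1.26, -1.53, 1.38]]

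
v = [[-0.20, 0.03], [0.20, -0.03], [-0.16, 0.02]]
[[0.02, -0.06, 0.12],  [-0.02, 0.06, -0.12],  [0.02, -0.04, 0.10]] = v @ [[-0.25, 0.13, -0.77], [-1.0, -1.07, -1.00]]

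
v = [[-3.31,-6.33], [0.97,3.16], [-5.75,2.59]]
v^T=[[-3.31, 0.97, -5.75],[-6.33, 3.16, 2.59]]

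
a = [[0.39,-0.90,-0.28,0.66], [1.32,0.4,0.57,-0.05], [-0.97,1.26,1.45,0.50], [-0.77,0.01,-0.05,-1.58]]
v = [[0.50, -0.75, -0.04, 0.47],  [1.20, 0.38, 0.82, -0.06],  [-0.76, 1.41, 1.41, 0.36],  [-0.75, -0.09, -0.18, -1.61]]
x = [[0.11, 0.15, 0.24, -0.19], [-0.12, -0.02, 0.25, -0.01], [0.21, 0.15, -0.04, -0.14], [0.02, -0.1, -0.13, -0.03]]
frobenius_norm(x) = 0.57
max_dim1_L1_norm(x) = 0.69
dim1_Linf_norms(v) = [0.75, 1.2, 1.41, 1.61]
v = x + a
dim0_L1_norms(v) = [3.21, 2.63, 2.45, 2.5]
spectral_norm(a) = 2.36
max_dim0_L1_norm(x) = 0.66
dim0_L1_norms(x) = [0.46, 0.42, 0.66, 0.37]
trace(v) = 0.68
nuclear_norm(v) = 6.01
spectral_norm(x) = 0.43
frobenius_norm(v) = 3.34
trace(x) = 0.02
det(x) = -0.00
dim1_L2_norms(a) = [1.21, 1.49, 2.21, 1.76]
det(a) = -2.66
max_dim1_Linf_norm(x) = 0.25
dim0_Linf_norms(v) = [1.2, 1.41, 1.41, 1.61]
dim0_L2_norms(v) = [1.68, 1.64, 1.64, 1.72]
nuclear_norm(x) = 0.89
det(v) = -2.47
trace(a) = 0.66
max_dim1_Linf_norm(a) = 1.58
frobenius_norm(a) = 3.42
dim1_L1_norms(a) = [2.23, 2.34, 4.18, 2.41]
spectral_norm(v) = 2.30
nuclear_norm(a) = 6.16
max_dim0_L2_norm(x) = 0.37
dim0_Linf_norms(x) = [0.21, 0.15, 0.25, 0.19]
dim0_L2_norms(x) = [0.27, 0.24, 0.37, 0.24]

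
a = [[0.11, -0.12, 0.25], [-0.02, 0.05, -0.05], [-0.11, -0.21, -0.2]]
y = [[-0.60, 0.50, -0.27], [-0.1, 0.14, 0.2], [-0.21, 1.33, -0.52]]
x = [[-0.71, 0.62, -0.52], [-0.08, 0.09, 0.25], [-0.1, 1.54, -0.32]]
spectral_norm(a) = 0.36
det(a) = -0.00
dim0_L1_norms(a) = [0.24, 0.38, 0.5]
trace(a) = -0.04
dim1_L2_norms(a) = [0.3, 0.07, 0.31]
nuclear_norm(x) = 2.73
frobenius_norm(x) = 1.93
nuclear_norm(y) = 2.31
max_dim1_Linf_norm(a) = 0.25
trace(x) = -0.94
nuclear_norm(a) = 0.61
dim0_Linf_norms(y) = [0.6, 1.33, 0.52]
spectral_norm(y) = 1.60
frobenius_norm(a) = 0.44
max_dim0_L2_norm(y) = 1.43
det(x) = 0.32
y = x + a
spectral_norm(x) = 1.78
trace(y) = -0.98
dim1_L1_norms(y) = [1.37, 0.44, 2.06]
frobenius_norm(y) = 1.68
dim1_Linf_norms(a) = [0.25, 0.05, 0.21]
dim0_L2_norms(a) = [0.16, 0.25, 0.32]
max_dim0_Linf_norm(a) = 0.25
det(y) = 0.18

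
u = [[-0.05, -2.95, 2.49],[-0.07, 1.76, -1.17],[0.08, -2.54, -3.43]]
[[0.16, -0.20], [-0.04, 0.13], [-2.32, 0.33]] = u@[[0.89, -0.46], [0.32, -0.01], [0.46, -0.10]]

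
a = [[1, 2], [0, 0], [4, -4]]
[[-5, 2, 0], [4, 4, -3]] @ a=[[-5, -10], [-8, 20]]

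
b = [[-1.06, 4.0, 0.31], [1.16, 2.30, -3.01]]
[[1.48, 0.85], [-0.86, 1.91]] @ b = [[-0.58,  7.88,  -2.1], [3.13,  0.95,  -6.02]]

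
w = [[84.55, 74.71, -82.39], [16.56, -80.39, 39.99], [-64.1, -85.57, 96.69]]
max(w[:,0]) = 84.55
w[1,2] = 39.99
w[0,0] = 84.55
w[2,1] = -85.57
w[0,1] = 74.71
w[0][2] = -82.39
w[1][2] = 39.99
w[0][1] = 74.71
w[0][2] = -82.39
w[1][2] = 39.99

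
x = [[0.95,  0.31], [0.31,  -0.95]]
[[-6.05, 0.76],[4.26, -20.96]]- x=[[-7.0, 0.45], [3.95, -20.01]]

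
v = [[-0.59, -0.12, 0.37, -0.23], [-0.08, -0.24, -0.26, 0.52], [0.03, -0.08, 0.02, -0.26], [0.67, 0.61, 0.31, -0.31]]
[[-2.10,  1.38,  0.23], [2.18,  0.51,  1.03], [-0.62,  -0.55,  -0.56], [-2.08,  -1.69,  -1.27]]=v @ [[-0.29, -3.59, -1.31], [0.33, 2.05, 0.40], [-4.87, -0.70, -0.17], [1.86, 1.03, 1.88]]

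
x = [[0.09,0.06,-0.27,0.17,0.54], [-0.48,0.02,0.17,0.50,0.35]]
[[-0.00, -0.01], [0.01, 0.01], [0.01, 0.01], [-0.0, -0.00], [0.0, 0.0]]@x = [[0.0, -0.00, -0.0, -0.00, -0.00], [-0.00, 0.00, -0.00, 0.01, 0.01], [-0.0, 0.0, -0.00, 0.01, 0.01], [0.00, 0.00, 0.00, 0.0, 0.00], [0.00, 0.0, 0.0, 0.00, 0.0]]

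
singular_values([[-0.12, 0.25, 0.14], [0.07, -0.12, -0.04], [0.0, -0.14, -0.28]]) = [0.43, 0.17, 0.0]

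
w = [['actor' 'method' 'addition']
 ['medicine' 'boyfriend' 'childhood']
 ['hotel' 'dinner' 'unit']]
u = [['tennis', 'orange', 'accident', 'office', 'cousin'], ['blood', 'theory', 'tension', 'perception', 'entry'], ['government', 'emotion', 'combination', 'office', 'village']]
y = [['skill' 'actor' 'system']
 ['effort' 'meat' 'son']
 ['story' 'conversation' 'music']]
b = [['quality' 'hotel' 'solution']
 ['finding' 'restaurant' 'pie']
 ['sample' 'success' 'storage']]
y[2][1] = 'conversation'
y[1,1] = 'meat'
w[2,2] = 'unit'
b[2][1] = 'success'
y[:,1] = ['actor', 'meat', 'conversation']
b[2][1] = 'success'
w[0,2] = 'addition'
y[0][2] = 'system'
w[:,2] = ['addition', 'childhood', 'unit']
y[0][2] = 'system'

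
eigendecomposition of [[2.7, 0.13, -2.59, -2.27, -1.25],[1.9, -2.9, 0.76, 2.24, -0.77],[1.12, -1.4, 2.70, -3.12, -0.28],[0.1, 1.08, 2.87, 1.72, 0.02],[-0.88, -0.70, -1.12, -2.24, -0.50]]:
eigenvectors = [[(-0.23-0.46j), -0.23+0.46j, -0.83+0.00j, (0.06+0j), (0.33+0j)], [-0.10+0.15j, -0.10-0.15j, -0.37+0.00j, (-0.96+0j), (-0.03+0j)], [-0.60+0.00j, -0.60-0.00j, (0.08+0j), -0.10+0.00j, (-0.02+0j)], [(-0.08+0.5j), (-0.08-0.5j), -0.18+0.00j, (0.25+0j), (0.02+0j)], [0.02-0.29j, 0.02+0.29j, (0.36+0j), (-0.06+0j), (0.94+0j)]]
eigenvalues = [(2.51+3.63j), (2.51-3.63j), (3.07+0j), (-3.56+0j), (-0.81+0j)]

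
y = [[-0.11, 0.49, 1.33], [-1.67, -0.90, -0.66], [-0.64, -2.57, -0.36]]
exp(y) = [[0.92,-0.82,1.14], [-1.12,1.21,-1.22], [0.89,-1.83,1.56]]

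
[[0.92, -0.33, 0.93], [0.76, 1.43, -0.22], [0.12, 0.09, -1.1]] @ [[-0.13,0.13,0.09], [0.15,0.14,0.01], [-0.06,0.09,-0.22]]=[[-0.22, 0.16, -0.13], [0.13, 0.28, 0.13], [0.06, -0.07, 0.25]]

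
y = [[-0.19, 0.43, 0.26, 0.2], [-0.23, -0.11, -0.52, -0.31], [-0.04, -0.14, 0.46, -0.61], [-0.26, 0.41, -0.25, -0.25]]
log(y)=[[(-1.06+1.71j), (0.17+1.79j), (0.97+0.01j), (2.19-1.92j)],  [(-1.17+0.71j), (-0.42+0.73j), -0.56+0.00j, (-1.14-0.79j)],  [-0.35-0.35j, 0.68-0.37j, (-0.41-0j), -1.08+0.39j],  [(-0.27-0.62j), (1.6-0.64j), (0.35-0j), -1.09+0.69j]]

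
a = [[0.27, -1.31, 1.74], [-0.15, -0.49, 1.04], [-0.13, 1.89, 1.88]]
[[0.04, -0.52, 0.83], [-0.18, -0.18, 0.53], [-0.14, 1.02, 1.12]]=a@ [[0.67, 0.03, -0.06], [0.03, 0.48, 0.06], [-0.06, 0.06, 0.53]]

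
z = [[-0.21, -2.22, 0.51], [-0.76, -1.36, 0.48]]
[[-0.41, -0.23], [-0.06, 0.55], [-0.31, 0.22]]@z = [[0.26, 1.22, -0.32], [-0.41, -0.61, 0.23], [-0.10, 0.39, -0.05]]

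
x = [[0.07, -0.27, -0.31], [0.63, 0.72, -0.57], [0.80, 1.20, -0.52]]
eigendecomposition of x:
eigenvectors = [[(-0.11+0.41j),-0.11-0.41j,0.81+0.00j],[(0.47+0.25j),(0.47-0.25j),(-0.34+0j)],[0.73+0.00j,(0.73-0j),0.47+0.00j]]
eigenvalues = [(0.13+0.85j), (0.13-0.85j), 0j]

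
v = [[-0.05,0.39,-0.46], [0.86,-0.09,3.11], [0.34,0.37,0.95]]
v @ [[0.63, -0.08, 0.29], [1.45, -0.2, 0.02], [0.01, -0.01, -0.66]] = [[0.53, -0.07, 0.30],[0.44, -0.08, -1.80],[0.76, -0.11, -0.52]]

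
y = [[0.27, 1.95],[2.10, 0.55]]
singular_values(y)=[2.45, 1.61]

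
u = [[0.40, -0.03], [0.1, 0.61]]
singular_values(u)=[0.62, 0.4]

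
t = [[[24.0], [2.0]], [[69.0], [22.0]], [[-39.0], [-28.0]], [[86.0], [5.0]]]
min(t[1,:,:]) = 22.0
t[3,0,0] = 86.0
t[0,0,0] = 24.0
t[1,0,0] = 69.0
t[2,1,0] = -28.0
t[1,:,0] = [69.0, 22.0]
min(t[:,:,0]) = -39.0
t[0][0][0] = 24.0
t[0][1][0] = 2.0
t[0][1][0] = 2.0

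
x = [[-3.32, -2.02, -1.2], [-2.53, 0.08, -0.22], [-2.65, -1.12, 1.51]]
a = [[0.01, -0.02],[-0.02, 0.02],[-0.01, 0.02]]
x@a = [[0.02, 0.0],[-0.02, 0.05],[-0.02, 0.06]]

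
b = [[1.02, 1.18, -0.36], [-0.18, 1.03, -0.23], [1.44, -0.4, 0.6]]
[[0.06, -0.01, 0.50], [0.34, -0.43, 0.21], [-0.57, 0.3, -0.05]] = b @ [[-0.28, 0.34, 0.18], [0.26, -0.5, 0.14], [-0.11, -0.65, -0.42]]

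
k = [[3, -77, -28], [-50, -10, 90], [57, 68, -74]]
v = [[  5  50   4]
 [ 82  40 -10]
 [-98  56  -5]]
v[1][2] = -10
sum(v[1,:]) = 112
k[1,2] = 90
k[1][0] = -50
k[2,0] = 57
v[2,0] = -98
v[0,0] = 5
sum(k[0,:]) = -102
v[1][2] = -10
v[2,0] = -98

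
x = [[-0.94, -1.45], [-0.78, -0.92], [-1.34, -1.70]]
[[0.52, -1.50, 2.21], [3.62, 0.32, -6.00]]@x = [[-2.28, -3.13], [4.39, 4.66]]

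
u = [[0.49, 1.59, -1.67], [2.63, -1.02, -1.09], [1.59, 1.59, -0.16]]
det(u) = -10.85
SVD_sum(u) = [[1.34, 0.36, -0.74],  [2.14, 0.58, -1.18],  [1.53, 0.42, -0.85]] + [[-0.53, 1.46, -0.24], [0.56, -1.55, 0.26], [-0.33, 0.89, -0.15]] + [[-0.32, -0.23, -0.69], [-0.08, -0.06, -0.17], [0.38, 0.28, 0.83]]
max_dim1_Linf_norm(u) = 2.63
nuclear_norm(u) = 7.21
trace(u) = -0.69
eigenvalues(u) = [(-2.5+0j), (0.91+1.87j), (0.91-1.87j)]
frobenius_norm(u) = 4.45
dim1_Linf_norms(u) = [1.67, 2.63, 1.59]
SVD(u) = [[-0.45,0.63,-0.63],[-0.73,-0.67,-0.15],[-0.52,0.39,0.76]] @ diag([3.468315312248896, 2.4837301560886598, 1.259433764259017]) @ [[-0.85, -0.23, 0.47], [-0.34, 0.93, -0.15], [0.40, 0.29, 0.87]]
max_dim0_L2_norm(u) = 3.11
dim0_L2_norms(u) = [3.11, 2.47, 2.0]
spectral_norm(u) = 3.47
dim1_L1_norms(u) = [3.75, 4.74, 3.34]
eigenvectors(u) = [[-0.54+0.00j, 0.22+0.47j, (0.22-0.47j)], [0.82+0.00j, (0.26+0.38j), (0.26-0.38j)], [(-0.19+0j), 0.72+0.00j, 0.72-0.00j]]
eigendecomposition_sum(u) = [[(-0.86+0j), (1.06-0j), (-0.12+0j)],[1.31-0.00j, -1.60+0.00j, (0.19-0j)],[(-0.3+0j), (0.37-0j), -0.04+0.00j]] + [[0.68+0.43j,  0.27+0.36j,  -0.77+0.32j], [(0.66+0.28j),  (0.29+0.28j),  -0.64+0.40j], [(0.95-0.6j),  (0.61-0.13j),  -0.06+1.16j]] + [[(0.68-0.43j),0.27-0.36j,-0.77-0.32j],[0.66-0.28j,(0.29-0.28j),(-0.64-0.4j)],[0.95+0.60j,(0.61+0.13j),(-0.06-1.16j)]]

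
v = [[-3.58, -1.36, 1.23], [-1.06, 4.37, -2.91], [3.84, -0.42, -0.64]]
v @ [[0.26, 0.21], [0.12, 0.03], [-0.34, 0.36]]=[[-1.51, -0.35], [1.24, -1.14], [1.17, 0.56]]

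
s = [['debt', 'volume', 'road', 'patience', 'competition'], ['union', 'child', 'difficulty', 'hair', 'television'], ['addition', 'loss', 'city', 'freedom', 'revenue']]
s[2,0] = 'addition'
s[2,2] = 'city'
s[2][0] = 'addition'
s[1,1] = 'child'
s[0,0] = 'debt'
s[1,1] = 'child'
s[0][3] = 'patience'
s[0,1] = 'volume'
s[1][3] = 'hair'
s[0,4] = 'competition'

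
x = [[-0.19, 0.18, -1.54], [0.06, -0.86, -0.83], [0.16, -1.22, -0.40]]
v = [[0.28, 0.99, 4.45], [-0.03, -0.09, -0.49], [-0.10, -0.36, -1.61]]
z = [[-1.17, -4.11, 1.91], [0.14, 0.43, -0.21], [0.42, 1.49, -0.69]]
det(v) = -0.00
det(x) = 0.01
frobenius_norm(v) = 4.88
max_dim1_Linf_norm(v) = 4.45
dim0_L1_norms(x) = [0.41, 2.26, 2.77]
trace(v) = -1.42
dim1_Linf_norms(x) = [1.54, 0.86, 1.22]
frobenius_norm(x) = 2.36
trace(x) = -1.45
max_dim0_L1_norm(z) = 6.03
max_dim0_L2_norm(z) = 4.39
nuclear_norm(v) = 4.90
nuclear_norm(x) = 3.28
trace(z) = -1.43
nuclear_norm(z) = 5.02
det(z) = 0.00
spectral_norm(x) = 1.94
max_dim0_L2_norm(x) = 1.79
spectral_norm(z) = 5.00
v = z @ x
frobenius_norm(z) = 5.00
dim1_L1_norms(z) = [7.19, 0.78, 2.6]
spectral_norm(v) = 4.88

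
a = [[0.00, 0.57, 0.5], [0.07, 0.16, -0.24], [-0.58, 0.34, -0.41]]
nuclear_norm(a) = 1.81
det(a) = 0.15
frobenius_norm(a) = 1.13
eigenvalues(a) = [(-0.29+0.61j), (-0.29-0.61j), (0.33+0j)]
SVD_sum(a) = [[0.12, -0.05, 0.13], [-0.11, 0.05, -0.11], [-0.51, 0.21, -0.53]] + [[-0.13,0.62,0.38], [0.00,-0.00,-0.00], [-0.03,0.15,0.09]] + [[0.01, 0.01, -0.01], [0.18, 0.12, -0.13], [-0.04, -0.02, 0.03]]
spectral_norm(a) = 0.80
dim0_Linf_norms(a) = [0.58, 0.57, 0.5]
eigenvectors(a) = [[(0.09+0.64j),(0.09-0.64j),0.72+0.00j], [-0.09-0.23j,-0.09+0.23j,(0.65+0j)], [-0.73+0.00j,(-0.73-0j),-0.26+0.00j]]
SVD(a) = [[0.23, 0.97, -0.05], [-0.2, -0.00, -0.98], [-0.95, 0.24, 0.20]] @ diag([0.8041986260241667, 0.7564952348095727, 0.25313934820815936]) @ [[0.67, -0.28, 0.69], [-0.18, 0.84, 0.52], [-0.72, -0.47, 0.51]]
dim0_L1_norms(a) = [0.65, 1.07, 1.15]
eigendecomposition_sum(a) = [[(-0.05+0.25j), 0.16-0.22j, (0.26+0.15j)], [(-0.01-0.1j), (-0.04+0.09j), -0.11-0.03j], [(-0.27-0.09j), 0.22+0.21j, -0.21+0.27j]] + [[-0.05-0.25j, (0.16+0.22j), 0.26-0.15j], [(-0.01+0.1j), (-0.04-0.09j), -0.11+0.03j], [(-0.27+0.09j), 0.22-0.21j, (-0.21-0.27j)]] + [[0.09-0.00j, (0.26+0j), -0.02+0.00j], [0.08-0.00j, (0.23+0j), -0.02+0.00j], [(-0.03+0j), (-0.09-0j), (0.01-0j)]]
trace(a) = -0.25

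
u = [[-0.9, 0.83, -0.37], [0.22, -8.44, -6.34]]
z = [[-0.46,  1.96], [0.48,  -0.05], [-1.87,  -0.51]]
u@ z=[[1.5, -1.62],[7.7, 4.09]]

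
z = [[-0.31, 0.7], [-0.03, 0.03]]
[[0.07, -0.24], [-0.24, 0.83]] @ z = [[-0.01,0.04], [0.05,-0.14]]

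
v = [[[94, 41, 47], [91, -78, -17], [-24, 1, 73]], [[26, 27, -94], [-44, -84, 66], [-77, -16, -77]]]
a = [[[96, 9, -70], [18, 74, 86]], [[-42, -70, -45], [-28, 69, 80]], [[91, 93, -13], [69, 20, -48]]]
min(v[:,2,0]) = -77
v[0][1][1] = -78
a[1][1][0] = -28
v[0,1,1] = -78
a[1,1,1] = 69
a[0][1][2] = 86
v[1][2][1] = -16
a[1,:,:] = [[-42, -70, -45], [-28, 69, 80]]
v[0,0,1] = 41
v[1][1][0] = -44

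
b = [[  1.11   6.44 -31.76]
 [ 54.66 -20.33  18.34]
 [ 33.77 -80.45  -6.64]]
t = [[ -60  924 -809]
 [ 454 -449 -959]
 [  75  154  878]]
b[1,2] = 18.34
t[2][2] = 878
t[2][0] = 75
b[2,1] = -80.45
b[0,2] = -31.76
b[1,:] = [54.66, -20.33, 18.34]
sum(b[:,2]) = -20.060000000000002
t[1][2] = -959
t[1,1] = -449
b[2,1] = -80.45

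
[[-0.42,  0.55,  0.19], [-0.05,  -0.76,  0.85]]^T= [[-0.42,-0.05], [0.55,-0.76], [0.19,0.85]]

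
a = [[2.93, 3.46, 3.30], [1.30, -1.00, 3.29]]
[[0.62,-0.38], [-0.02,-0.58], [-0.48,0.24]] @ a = [[1.32, 2.53, 0.8], [-0.81, 0.51, -1.97], [-1.09, -1.9, -0.79]]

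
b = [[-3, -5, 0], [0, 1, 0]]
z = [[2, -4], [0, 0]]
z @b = [[-6, -14, 0], [0, 0, 0]]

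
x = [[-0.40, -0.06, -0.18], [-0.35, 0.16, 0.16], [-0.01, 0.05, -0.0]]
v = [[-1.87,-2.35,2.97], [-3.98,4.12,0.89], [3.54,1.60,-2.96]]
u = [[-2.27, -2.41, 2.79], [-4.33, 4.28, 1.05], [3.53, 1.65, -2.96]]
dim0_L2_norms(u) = [6.03, 5.18, 4.2]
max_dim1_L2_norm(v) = 5.8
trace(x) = -0.24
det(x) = 0.01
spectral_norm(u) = 7.11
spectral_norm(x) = 0.54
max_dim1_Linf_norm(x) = 0.4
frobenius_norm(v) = 8.68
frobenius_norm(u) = 8.99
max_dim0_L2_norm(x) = 0.53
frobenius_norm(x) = 0.61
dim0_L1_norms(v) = [9.39, 8.07, 6.82]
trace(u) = -0.95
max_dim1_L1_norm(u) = 9.66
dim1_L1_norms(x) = [0.64, 0.67, 0.06]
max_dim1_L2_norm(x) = 0.44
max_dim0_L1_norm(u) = 10.13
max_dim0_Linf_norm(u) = 4.33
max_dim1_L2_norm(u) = 6.18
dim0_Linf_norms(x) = [0.4, 0.16, 0.18]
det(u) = -7.44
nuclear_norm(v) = 12.63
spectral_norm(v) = 6.77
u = x + v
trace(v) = -0.71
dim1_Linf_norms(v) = [2.97, 4.12, 3.54]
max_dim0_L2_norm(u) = 6.03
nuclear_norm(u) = 12.80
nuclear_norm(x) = 0.86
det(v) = -16.48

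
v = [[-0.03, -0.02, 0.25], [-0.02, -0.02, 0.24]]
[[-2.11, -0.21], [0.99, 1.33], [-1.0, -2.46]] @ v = [[0.07, 0.05, -0.58], [-0.06, -0.05, 0.57], [0.08, 0.07, -0.84]]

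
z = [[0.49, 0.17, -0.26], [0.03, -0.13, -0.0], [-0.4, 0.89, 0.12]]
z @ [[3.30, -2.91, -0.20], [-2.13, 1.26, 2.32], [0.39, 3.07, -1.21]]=[[1.15, -2.01, 0.61], [0.38, -0.25, -0.31], [-3.17, 2.65, 2.0]]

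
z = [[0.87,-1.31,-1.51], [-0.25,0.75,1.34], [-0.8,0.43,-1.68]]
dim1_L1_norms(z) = [3.69, 2.34, 2.91]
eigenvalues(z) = [-2.12, 1.97, 0.09]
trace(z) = -0.06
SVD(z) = [[-0.72, -0.48, 0.51], [0.55, 0.06, 0.83], [-0.43, 0.88, 0.22]] @ diag([2.825942843819463, 1.6817932420746555, 0.0813543752823922]) @ [[-0.15, 0.41, 0.90], [-0.67, 0.62, -0.4], [0.72, 0.66, -0.19]]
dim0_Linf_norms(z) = [0.87, 1.31, 1.68]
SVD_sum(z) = [[0.3,-0.84,-1.82], [-0.23,0.64,1.39], [0.18,-0.50,-1.09]] + [[0.54, -0.5, 0.32], [-0.07, 0.07, -0.04], [-0.99, 0.92, -0.59]] + [[0.03, 0.03, -0.01], [0.05, 0.05, -0.01], [0.01, 0.01, -0.00]]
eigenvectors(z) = [[-0.27, -0.86, -0.74],  [0.39, 0.44, -0.65],  [-0.88, 0.24, 0.18]]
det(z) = -0.39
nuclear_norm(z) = 4.59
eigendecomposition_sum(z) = [[-0.16,0.02,-0.6], [0.23,-0.02,0.85], [-0.51,0.06,-1.93]] + [[0.99, -1.39, -0.92], [-0.51, 0.72, 0.47], [-0.28, 0.39, 0.26]] + [[0.04, 0.07, 0.02], [0.03, 0.06, 0.01], [-0.01, -0.02, -0.0]]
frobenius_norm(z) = 3.29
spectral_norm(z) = 2.83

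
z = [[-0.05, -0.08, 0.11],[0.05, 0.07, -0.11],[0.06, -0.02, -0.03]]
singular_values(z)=[0.2, 0.06, 0.0]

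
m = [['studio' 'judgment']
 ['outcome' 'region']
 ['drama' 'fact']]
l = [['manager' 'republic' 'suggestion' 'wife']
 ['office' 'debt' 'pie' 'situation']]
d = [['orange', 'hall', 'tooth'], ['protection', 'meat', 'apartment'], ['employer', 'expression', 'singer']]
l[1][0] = 'office'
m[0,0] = 'studio'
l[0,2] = 'suggestion'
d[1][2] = 'apartment'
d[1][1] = 'meat'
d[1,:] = ['protection', 'meat', 'apartment']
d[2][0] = 'employer'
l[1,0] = 'office'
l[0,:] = ['manager', 'republic', 'suggestion', 'wife']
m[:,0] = ['studio', 'outcome', 'drama']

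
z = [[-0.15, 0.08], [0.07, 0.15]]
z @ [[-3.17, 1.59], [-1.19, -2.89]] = [[0.38,-0.47], [-0.40,-0.32]]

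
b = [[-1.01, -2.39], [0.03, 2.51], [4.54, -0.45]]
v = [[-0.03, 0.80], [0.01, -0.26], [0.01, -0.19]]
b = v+[[-0.98,  -3.19], [0.02,  2.77], [4.53,  -0.26]]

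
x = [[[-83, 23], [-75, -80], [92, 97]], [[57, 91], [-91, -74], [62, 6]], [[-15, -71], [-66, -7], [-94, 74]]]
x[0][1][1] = -80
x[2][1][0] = -66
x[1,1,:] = [-91, -74]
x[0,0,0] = -83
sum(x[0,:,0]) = -66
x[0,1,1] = -80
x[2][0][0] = -15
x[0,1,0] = -75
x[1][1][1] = -74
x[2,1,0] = -66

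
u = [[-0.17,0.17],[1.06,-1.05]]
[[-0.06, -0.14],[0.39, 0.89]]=u @ [[-0.09, 0.42], [-0.46, -0.42]]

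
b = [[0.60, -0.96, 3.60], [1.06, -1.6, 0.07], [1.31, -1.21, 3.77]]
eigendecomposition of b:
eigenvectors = [[-0.64, -0.74, -0.11], [-0.12, -0.68, -0.97], [-0.76, 0.03, -0.2]]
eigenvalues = [4.69, -0.45, -1.47]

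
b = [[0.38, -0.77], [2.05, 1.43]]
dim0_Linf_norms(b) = [2.05, 1.43]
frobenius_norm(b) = 2.64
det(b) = 2.12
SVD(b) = [[0.06, -1.00], [-1.0, -0.06]] @ diag([2.5032308855354826, 0.8476645171889886]) @ [[-0.81, -0.59], [-0.59, 0.81]]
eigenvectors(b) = [[(0.22-0.47j), 0.22+0.47j], [(-0.85+0j), -0.85-0.00j]]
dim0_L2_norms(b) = [2.08, 1.62]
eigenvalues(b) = [(0.9+1.14j), (0.9-1.14j)]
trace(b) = 1.81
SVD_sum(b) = [[-0.12, -0.09], [2.02, 1.47]] + [[0.50, -0.68], [0.03, -0.04]]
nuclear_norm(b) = 3.35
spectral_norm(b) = 2.50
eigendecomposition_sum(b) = [[0.19+0.78j, (-0.39+0.31j)], [1.02-0.81j, 0.72+0.36j]] + [[(0.19-0.78j), (-0.38-0.31j)],[(1.02+0.81j), (0.71-0.36j)]]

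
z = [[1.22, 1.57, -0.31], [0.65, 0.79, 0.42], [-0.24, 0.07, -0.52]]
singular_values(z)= [2.24, 0.76, 0.14]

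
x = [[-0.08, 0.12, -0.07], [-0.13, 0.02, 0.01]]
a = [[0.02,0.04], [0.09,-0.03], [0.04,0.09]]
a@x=[[-0.01, 0.0, -0.00], [-0.00, 0.01, -0.01], [-0.01, 0.01, -0.0]]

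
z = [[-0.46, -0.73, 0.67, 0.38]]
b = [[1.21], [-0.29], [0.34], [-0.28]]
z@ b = [[-0.22]]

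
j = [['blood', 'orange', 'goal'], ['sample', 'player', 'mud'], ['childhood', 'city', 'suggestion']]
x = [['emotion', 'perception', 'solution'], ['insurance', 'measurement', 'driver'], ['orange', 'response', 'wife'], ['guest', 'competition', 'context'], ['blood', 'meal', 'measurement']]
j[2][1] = 'city'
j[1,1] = 'player'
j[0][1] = 'orange'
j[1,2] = 'mud'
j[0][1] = 'orange'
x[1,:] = ['insurance', 'measurement', 'driver']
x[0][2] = 'solution'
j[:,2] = ['goal', 'mud', 'suggestion']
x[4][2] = 'measurement'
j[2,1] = 'city'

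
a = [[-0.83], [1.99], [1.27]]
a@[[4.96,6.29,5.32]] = [[-4.12, -5.22, -4.42], [9.87, 12.52, 10.59], [6.3, 7.99, 6.76]]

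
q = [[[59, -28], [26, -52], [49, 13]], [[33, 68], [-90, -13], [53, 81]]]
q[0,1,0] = 26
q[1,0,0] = 33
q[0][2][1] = 13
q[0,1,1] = -52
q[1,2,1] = 81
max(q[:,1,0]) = 26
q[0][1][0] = 26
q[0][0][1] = -28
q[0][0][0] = 59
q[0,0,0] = 59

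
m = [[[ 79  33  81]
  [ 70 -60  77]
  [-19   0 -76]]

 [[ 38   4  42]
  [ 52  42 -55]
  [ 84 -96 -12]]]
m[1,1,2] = -55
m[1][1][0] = 52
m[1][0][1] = 4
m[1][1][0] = 52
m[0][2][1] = 0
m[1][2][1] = -96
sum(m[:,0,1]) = 37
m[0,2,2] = -76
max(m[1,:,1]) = 42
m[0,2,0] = -19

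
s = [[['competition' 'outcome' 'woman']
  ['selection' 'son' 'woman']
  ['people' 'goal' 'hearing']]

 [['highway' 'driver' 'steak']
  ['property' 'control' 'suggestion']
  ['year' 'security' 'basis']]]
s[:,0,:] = [['competition', 'outcome', 'woman'], ['highway', 'driver', 'steak']]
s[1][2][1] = 'security'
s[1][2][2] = 'basis'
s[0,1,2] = 'woman'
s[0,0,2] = 'woman'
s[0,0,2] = 'woman'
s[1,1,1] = 'control'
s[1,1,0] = 'property'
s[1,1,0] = 'property'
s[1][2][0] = 'year'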